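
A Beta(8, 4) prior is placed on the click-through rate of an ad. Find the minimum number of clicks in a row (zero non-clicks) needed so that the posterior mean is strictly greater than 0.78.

k = 7

After k clicks and 0 non-clicks the posterior is Beta(8+k, 4), with mean (8+k)/(8+4+k).
Set (8+k)/(12+k) > 0.78 and solve: k > (0.78·12 − 8)/(1 − 0.78) = 6.182.
The smallest integer exceeding 6.182 is 7.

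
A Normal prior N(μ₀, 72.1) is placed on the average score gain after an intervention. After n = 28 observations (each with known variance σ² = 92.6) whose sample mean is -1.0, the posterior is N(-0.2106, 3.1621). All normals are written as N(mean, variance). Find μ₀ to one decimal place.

μ₀ = 17.0

With known observation variance, the Normal–Normal posterior has precision τ_n = τ₀ + n/σ² and mean μ_n = (τ₀μ₀ + (n/σ²)x̄)/τ_n.
Here τ₀ = 1/72.1 = 0.013870 and τ_data = 28/92.6 = 0.302376, so τ_n = 0.316246.
Rearranging for μ₀: μ₀ = (μ_n·τ_n − τ_data·x̄)/τ₀ = (-0.2106·0.316246 − 0.302376·-1.0) / 0.013870 = 0.235775/0.013870 ≈ 17.0.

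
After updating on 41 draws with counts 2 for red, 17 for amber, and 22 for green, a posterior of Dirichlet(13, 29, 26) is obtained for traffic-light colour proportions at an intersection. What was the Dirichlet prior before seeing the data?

For a Dirichlet(α) prior with multinomial counts c, the posterior is Dirichlet(α + c) componentwise.
Subtract each count from the matching posterior parameter: 13−2=11, 29−17=12, 26−22=4.

Dirichlet(11, 12, 4)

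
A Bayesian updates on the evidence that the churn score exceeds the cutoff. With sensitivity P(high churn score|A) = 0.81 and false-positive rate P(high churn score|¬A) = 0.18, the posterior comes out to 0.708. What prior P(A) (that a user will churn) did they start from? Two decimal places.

P(A) = 0.35

In odds form, posterior odds = prior odds × likelihood ratio, so prior odds = posterior odds ÷ LR.
Posterior odds = 0.708/(1−0.708) = 2.4247. LR = 0.81/0.18 = 4.5000.
Prior odds = 2.4247/4.5000 = 0.5388, so P(A) = 0.5388/(1+0.5388) ≈ 0.35.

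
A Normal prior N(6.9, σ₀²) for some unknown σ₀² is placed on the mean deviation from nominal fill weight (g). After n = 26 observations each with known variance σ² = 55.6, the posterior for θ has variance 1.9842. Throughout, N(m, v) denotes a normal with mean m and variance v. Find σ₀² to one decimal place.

σ₀² = 27.5

For the Normal–Normal model with known σ², precisions add: τ_n = τ₀ + n/σ².
So 1/σ₀² = 1/1.9842 − 26/55.6 = 0.503981 − 0.467626 = 0.036355.
Hence σ₀² = 1/0.036355 ≈ 27.5.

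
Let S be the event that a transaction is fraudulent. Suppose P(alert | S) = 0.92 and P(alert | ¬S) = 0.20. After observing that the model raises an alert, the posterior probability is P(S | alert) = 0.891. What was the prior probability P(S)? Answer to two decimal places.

P(S) = 0.64

Bayes' rule in odds form gives O(S|E) = O(S)·[P(E|S)/P(E|¬S)], hence O(S) = O(S|E)/LR.
Posterior odds = 0.891/(1−0.891) = 8.1743. LR = 0.92/0.20 = 4.6000.
Prior odds = 8.1743/4.6000 = 1.7770, so P(S) = 1.7770/(1+1.7770) ≈ 0.64.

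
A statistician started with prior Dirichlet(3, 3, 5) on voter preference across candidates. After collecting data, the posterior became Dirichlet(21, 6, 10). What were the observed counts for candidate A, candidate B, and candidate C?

For a Dirichlet(α) prior with multinomial counts c, the posterior is Dirichlet(α + c) componentwise.
Counts are posterior − prior componentwise: 21−3=18, 6−3=3, 10−5=5.

counts (18, 3, 5)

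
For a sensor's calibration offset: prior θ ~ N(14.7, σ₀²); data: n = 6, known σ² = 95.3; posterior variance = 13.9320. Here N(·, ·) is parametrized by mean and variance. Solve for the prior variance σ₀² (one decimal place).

Posterior precision equals prior precision plus data precision: 1/σ_n² = 1/σ₀² + n/σ².
So 1/σ₀² = 1/13.9320 − 6/95.3 = 0.071777 − 0.062959 = 0.008818.
Hence σ₀² = 1/0.008818 ≈ 113.4.

σ₀² = 113.4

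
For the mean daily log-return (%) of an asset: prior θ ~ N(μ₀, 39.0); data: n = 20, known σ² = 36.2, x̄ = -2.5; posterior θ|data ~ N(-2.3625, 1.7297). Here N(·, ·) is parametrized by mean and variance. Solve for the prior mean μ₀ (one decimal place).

With known observation variance, the Normal–Normal posterior has precision τ_n = τ₀ + n/σ² and mean μ_n = (τ₀μ₀ + (n/σ²)x̄)/τ_n.
Here τ₀ = 1/39.0 = 0.025641 and τ_data = 20/36.2 = 0.552486, so τ_n = 0.578127.
Rearranging for μ₀: μ₀ = (μ_n·τ_n − τ_data·x̄)/τ₀ = (-2.3625·0.578127 − 0.552486·-2.5) / 0.025641 = 0.015390/0.025641 ≈ 0.6.

μ₀ = 0.6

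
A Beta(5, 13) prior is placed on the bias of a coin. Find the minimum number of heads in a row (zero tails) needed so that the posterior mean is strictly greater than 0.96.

k = 308

After k heads and 0 tails the posterior is Beta(5+k, 13), with mean (5+k)/(5+13+k).
Set (5+k)/(18+k) > 0.96 and solve: k > (0.96·18 − 5)/(1 − 0.96) = 307.000.
The smallest integer exceeding 307.000 is 308.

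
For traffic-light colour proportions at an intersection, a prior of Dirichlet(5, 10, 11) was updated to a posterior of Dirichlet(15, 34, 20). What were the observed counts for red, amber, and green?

counts (10, 24, 9)

For a Dirichlet(α) prior with multinomial counts c, the posterior is Dirichlet(α + c) componentwise.
Counts are posterior − prior componentwise: 15−5=10, 34−10=24, 20−11=9.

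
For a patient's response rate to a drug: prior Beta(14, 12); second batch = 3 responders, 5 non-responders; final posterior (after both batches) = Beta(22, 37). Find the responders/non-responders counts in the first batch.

Sequential conjugate updates are equivalent to a single update on the pooled data, so total successes = posterior α − prior α and total failures = posterior β − prior β.
Total across both batches: 22−14=8 responders, 37−12=25 non-responders.
Subtract the second batch: 8−3=5 responders and 25−5=20 non-responders.

5 responders and 20 non-responders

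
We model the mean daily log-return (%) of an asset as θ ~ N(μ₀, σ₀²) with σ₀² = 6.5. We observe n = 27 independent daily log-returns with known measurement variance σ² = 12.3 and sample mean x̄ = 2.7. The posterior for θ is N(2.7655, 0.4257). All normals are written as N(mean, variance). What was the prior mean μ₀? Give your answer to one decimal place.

μ₀ = 3.7

The posterior mean is a precision-weighted average: μ_n = (τ₀μ₀ + τ_data·x̄)/(τ₀+τ_data), with τ₀=1/σ₀² and τ_data=n/σ².
Here τ₀ = 1/6.5 = 0.153846 and τ_data = 27/12.3 = 2.195122, so τ_n = 2.348968.
Rearranging for μ₀: μ₀ = (μ_n·τ_n − τ_data·x̄)/τ₀ = (2.7655·2.348968 − 2.195122·2.7) / 0.153846 = 0.569242/0.153846 ≈ 3.7.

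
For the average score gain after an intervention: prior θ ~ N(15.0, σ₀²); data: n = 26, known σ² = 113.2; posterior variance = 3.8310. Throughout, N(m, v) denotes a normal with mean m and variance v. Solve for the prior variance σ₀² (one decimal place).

σ₀² = 31.9

Posterior precision equals prior precision plus data precision: 1/σ_n² = 1/σ₀² + n/σ².
So 1/σ₀² = 1/3.8310 − 26/113.2 = 0.261028 − 0.229682 = 0.031346.
Hence σ₀² = 1/0.031346 ≈ 31.9.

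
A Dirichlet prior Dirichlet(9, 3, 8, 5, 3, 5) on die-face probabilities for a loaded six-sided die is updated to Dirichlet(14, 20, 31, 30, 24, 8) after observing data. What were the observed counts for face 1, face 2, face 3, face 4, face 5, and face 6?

For a Dirichlet(α) prior with multinomial counts c, the posterior is Dirichlet(α + c) componentwise.
Counts are posterior − prior componentwise: 14−9=5, 20−3=17, 31−8=23, 30−5=25, 24−3=21, 8−5=3.

counts (5, 17, 23, 25, 21, 3)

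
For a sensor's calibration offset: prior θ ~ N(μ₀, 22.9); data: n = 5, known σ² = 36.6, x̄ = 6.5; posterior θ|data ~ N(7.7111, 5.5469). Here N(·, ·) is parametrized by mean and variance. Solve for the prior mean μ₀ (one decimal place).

The posterior mean is a precision-weighted average: μ_n = (τ₀μ₀ + τ_data·x̄)/(τ₀+τ_data), with τ₀=1/σ₀² and τ_data=n/σ².
Here τ₀ = 1/22.9 = 0.043668 and τ_data = 5/36.6 = 0.136612, so τ_n = 0.180280.
Rearranging for μ₀: μ₀ = (μ_n·τ_n − τ_data·x̄)/τ₀ = (7.7111·0.180280 − 0.136612·6.5) / 0.043668 = 0.502179/0.043668 ≈ 11.5.

μ₀ = 11.5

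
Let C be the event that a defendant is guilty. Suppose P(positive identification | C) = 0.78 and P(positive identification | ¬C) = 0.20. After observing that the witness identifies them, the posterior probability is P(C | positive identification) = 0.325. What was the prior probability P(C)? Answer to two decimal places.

In odds form, posterior odds = prior odds × likelihood ratio, so prior odds = posterior odds ÷ LR.
Posterior odds = 0.325/(1−0.325) = 0.4815. LR = 0.78/0.20 = 3.9000.
Prior odds = 0.4815/3.9000 = 0.1235, so P(C) = 0.1235/(1+0.1235) ≈ 0.11.

P(C) = 0.11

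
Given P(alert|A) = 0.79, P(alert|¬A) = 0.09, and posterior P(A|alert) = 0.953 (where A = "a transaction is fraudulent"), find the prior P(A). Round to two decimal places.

Bayes' rule in odds form gives O(A|E) = O(A)·[P(E|A)/P(E|¬A)], hence O(A) = O(A|E)/LR.
Posterior odds = 0.953/(1−0.953) = 20.2766. LR = 0.79/0.09 = 8.7778.
Prior odds = 20.2766/8.7778 = 2.3100, so P(A) = 2.3100/(1+2.3100) ≈ 0.70.

P(A) = 0.70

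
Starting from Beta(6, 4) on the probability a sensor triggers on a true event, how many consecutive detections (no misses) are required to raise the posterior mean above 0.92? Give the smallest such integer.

k = 41

After k detections and 0 misses the posterior is Beta(6+k, 4), with mean (6+k)/(6+4+k).
Set (6+k)/(10+k) > 0.92 and solve: k > (0.92·10 − 6)/(1 − 0.92) = 40.000.
The smallest integer exceeding 40.000 is 41, and checking k=41: (47)/(51) = 0.9216 > 0.92.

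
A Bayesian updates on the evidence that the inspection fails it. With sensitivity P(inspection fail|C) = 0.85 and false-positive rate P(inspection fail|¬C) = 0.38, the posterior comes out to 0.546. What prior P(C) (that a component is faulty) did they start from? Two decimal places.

Bayes' rule in odds form gives O(C|E) = O(C)·[P(E|C)/P(E|¬C)], hence O(C) = O(C|E)/LR.
Posterior odds = 0.546/(1−0.546) = 1.2026. LR = 0.85/0.38 = 2.2368.
Prior odds = 1.2026/2.2368 = 0.5376, so P(C) = 0.5376/(1+0.5376) ≈ 0.35.

P(C) = 0.35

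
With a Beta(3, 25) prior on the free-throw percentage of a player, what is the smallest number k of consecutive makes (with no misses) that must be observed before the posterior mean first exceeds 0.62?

k = 38

After k makes and 0 misses the posterior is Beta(3+k, 25), with mean (3+k)/(3+25+k).
Set (3+k)/(28+k) > 0.62 and solve: k > (0.62·28 − 3)/(1 − 0.62) = 37.789.
The smallest integer exceeding 37.789 is 38, and checking k=38: (41)/(66) = 0.6212 > 0.62.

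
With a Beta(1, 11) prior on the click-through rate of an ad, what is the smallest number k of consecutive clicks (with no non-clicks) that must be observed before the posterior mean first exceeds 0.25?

After k clicks and 0 non-clicks the posterior is Beta(1+k, 11), with mean (1+k)/(1+11+k).
Set (1+k)/(12+k) > 0.25 and solve: k > (0.25·12 − 1)/(1 − 0.25) = 2.667.
The smallest integer exceeding 2.667 is 3.

k = 3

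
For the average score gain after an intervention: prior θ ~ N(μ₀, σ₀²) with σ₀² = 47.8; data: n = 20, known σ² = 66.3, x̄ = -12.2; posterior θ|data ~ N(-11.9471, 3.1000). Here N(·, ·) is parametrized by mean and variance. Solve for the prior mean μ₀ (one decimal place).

μ₀ = -8.3

With known observation variance, the Normal–Normal posterior has precision τ_n = τ₀ + n/σ² and mean μ_n = (τ₀μ₀ + (n/σ²)x̄)/τ_n.
Here τ₀ = 1/47.8 = 0.020921 and τ_data = 20/66.3 = 0.301659, so τ_n = 0.322580.
Rearranging for μ₀: μ₀ = (μ_n·τ_n − τ_data·x̄)/τ₀ = (-11.9471·0.322580 − 0.301659·-12.2) / 0.020921 = -0.173656/0.020921 ≈ -8.3.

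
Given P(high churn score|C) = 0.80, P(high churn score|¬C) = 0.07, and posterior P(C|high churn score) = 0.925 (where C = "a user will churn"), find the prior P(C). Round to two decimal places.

P(C) = 0.52

Bayes' rule in odds form gives O(C|E) = O(C)·[P(E|C)/P(E|¬C)], hence O(C) = O(C|E)/LR.
Posterior odds = 0.925/(1−0.925) = 12.3333. LR = 0.80/0.07 = 11.4286.
Prior odds = 12.3333/11.4286 = 1.0792, so P(C) = 1.0792/(1+1.0792) ≈ 0.52.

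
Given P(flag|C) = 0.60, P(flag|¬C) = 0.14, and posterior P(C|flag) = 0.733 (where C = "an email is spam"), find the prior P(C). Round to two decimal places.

P(C) = 0.39

Bayes' rule in odds form gives O(C|E) = O(C)·[P(E|C)/P(E|¬C)], hence O(C) = O(C|E)/LR.
Posterior odds = 0.733/(1−0.733) = 2.7453. LR = 0.60/0.14 = 4.2857.
Prior odds = 2.7453/4.2857 = 0.6406, so P(C) = 0.6406/(1+0.6406) ≈ 0.39.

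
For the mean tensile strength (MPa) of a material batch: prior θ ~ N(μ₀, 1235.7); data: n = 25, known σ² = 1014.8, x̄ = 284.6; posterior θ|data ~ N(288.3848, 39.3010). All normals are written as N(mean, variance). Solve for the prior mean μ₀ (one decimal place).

The posterior mean is a precision-weighted average: μ_n = (τ₀μ₀ + τ_data·x̄)/(τ₀+τ_data), with τ₀=1/σ₀² and τ_data=n/σ².
Here τ₀ = 1/1235.7 = 0.000809 and τ_data = 25/1014.8 = 0.024635, so τ_n = 0.025444.
Rearranging for μ₀: μ₀ = (μ_n·τ_n − τ_data·x̄)/τ₀ = (288.3848·0.025444 − 0.024635·284.6) / 0.000809 = 0.326542/0.000809 ≈ 403.6.

μ₀ = 403.6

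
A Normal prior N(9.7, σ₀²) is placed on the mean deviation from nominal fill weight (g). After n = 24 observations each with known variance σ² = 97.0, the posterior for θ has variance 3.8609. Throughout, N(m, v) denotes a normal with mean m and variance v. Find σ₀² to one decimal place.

σ₀² = 86.3

Posterior precision equals prior precision plus data precision: 1/σ_n² = 1/σ₀² + n/σ².
So 1/σ₀² = 1/3.8609 − 24/97.0 = 0.259007 − 0.247423 = 0.011584.
Hence σ₀² = 1/0.011584 ≈ 86.3.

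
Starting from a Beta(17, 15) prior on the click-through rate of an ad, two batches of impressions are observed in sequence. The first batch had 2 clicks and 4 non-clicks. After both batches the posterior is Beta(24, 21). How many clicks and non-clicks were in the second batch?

Sequential conjugate updates are equivalent to a single update on the pooled data, so total successes = posterior α − prior α and total failures = posterior β − prior β.
Total across both batches: 24−17=7 clicks, 21−15=6 non-clicks.
Subtract the first batch: 7−2=5 clicks and 6−4=2 non-clicks.

5 clicks and 2 non-clicks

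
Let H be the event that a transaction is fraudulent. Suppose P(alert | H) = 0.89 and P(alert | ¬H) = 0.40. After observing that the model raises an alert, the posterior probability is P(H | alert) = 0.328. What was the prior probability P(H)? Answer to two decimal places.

In odds form, posterior odds = prior odds × likelihood ratio, so prior odds = posterior odds ÷ LR.
Posterior odds = 0.328/(1−0.328) = 0.4881. LR = 0.89/0.40 = 2.2250.
Prior odds = 0.4881/2.2250 = 0.2194, so P(H) = 0.2194/(1+0.2194) ≈ 0.18.

P(H) = 0.18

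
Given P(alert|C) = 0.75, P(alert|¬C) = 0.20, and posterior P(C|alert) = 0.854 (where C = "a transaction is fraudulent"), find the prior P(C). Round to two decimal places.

P(C) = 0.61

In odds form, posterior odds = prior odds × likelihood ratio, so prior odds = posterior odds ÷ LR.
Posterior odds = 0.854/(1−0.854) = 5.8493. LR = 0.75/0.20 = 3.7500.
Prior odds = 5.8493/3.7500 = 1.5598, so P(C) = 1.5598/(1+1.5598) ≈ 0.61.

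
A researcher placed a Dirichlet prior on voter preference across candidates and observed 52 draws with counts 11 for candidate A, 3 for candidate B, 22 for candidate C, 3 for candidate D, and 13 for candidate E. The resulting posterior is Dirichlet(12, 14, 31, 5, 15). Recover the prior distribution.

Dirichlet(1, 11, 9, 2, 2)

For a Dirichlet(α) prior with multinomial counts c, the posterior is Dirichlet(α + c) componentwise.
Subtract each count from the matching posterior parameter: 12−11=1, 14−3=11, 31−22=9, 5−3=2, 15−13=2.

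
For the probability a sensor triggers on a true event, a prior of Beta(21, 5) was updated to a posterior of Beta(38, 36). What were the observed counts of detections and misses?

Under Beta–binomial conjugacy the posterior parameters are (a+s, b+f).
Match parameters: s=38−21=17, f=36−5=31.

17 detections and 31 misses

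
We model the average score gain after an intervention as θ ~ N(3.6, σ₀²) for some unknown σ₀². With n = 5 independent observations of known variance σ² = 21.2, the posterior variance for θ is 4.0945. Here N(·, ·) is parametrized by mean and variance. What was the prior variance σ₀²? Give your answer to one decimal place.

Posterior precision equals prior precision plus data precision: 1/σ_n² = 1/σ₀² + n/σ².
So 1/σ₀² = 1/4.0945 − 5/21.2 = 0.244230 − 0.235849 = 0.008381.
Hence σ₀² = 1/0.008381 ≈ 119.3.

σ₀² = 119.3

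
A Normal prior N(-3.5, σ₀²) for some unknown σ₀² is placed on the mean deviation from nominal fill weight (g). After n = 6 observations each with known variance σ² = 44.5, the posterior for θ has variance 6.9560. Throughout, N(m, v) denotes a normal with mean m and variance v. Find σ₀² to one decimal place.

Posterior precision equals prior precision plus data precision: 1/σ_n² = 1/σ₀² + n/σ².
So 1/σ₀² = 1/6.9560 − 6/44.5 = 0.143761 − 0.134831 = 0.008930.
Hence σ₀² = 1/0.008930 ≈ 112.0.

σ₀² = 112.0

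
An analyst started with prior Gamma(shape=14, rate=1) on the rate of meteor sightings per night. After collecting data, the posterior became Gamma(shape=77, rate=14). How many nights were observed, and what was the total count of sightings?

n = 13 nights with total 63 sightings

A Gamma(α, β) prior (rate parametrization) on a Poisson rate with n observations summing to S gives posterior Gamma(α+S, β+n).
Matching: Σxᵢ = 77 − 14 = 63 and n = 14 − 1 = 13.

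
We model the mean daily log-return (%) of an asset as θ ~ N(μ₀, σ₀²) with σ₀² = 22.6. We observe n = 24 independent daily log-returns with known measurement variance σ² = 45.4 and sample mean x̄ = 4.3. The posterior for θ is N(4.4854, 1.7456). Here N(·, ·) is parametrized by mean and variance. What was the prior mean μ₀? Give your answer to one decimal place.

μ₀ = 6.7

With known observation variance, the Normal–Normal posterior has precision τ_n = τ₀ + n/σ² and mean μ_n = (τ₀μ₀ + (n/σ²)x̄)/τ_n.
Here τ₀ = 1/22.6 = 0.044248 and τ_data = 24/45.4 = 0.528634, so τ_n = 0.572882.
Rearranging for μ₀: μ₀ = (μ_n·τ_n − τ_data·x̄)/τ₀ = (4.4854·0.572882 − 0.528634·4.3) / 0.044248 = 0.296479/0.044248 ≈ 6.7.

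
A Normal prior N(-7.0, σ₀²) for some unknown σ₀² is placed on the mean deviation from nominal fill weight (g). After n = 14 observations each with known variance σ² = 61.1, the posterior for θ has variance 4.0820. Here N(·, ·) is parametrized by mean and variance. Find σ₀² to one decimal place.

Posterior precision equals prior precision plus data precision: 1/σ_n² = 1/σ₀² + n/σ².
So 1/σ₀² = 1/4.0820 − 14/61.1 = 0.244978 − 0.229133 = 0.015845.
Hence σ₀² = 1/0.015845 ≈ 63.1.

σ₀² = 63.1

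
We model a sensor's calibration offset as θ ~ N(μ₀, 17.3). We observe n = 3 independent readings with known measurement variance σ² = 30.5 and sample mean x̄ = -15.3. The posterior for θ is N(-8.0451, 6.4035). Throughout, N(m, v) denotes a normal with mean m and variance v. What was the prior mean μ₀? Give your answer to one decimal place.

μ₀ = 4.3

With known observation variance, the Normal–Normal posterior has precision τ_n = τ₀ + n/σ² and mean μ_n = (τ₀μ₀ + (n/σ²)x̄)/τ_n.
Here τ₀ = 1/17.3 = 0.057803 and τ_data = 3/30.5 = 0.098361, so τ_n = 0.156164.
Rearranging for μ₀: μ₀ = (μ_n·τ_n − τ_data·x̄)/τ₀ = (-8.0451·0.156164 − 0.098361·-15.3) / 0.057803 = 0.248568/0.057803 ≈ 4.3.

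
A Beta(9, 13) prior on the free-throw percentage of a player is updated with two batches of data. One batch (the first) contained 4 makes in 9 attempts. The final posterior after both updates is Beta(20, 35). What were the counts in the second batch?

Sequential conjugate updates are equivalent to a single update on the pooled data, so total successes = posterior α − prior α and total failures = posterior β − prior β.
Total across both batches: 20−9=11 makes, 35−13=22 misses.
Subtract the first batch: 11−4=7 makes and 22−5=17 misses.

7 makes and 17 misses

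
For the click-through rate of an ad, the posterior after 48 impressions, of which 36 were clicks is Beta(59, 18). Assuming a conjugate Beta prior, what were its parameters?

Beta(23, 6)

Under Beta–binomial conjugacy the posterior parameters are (a+s, b+f).
Subtract the data counts: 59−36=23, 18−12=6.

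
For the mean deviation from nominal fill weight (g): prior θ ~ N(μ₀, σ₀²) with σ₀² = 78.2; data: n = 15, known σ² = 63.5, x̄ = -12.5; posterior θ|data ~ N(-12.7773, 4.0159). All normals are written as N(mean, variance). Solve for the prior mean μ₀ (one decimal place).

μ₀ = -17.9

With known observation variance, the Normal–Normal posterior has precision τ_n = τ₀ + n/σ² and mean μ_n = (τ₀μ₀ + (n/σ²)x̄)/τ_n.
Here τ₀ = 1/78.2 = 0.012788 and τ_data = 15/63.5 = 0.236220, so τ_n = 0.249008.
Rearranging for μ₀: μ₀ = (μ_n·τ_n − τ_data·x̄)/τ₀ = (-12.7773·0.249008 − 0.236220·-12.5) / 0.012788 = -0.228900/0.012788 ≈ -17.9.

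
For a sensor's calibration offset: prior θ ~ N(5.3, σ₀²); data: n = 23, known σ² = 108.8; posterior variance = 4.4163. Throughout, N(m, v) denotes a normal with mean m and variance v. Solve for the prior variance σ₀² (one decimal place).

σ₀² = 66.5

For the Normal–Normal model with known σ², precisions add: τ_n = τ₀ + n/σ².
So 1/σ₀² = 1/4.4163 − 23/108.8 = 0.226434 − 0.211397 = 0.015037.
Hence σ₀² = 1/0.015037 ≈ 66.5.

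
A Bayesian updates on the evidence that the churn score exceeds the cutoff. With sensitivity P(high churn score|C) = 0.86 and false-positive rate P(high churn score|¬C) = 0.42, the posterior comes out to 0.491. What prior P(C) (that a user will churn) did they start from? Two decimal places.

P(C) = 0.32

In odds form, posterior odds = prior odds × likelihood ratio, so prior odds = posterior odds ÷ LR.
Posterior odds = 0.491/(1−0.491) = 0.9646. LR = 0.86/0.42 = 2.0476.
Prior odds = 0.9646/2.0476 = 0.4711, so P(C) = 0.4711/(1+0.4711) ≈ 0.32.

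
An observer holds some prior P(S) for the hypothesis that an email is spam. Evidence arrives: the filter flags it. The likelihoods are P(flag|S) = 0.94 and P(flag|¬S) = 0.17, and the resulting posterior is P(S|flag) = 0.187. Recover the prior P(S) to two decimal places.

Bayes' rule in odds form gives O(S|E) = O(S)·[P(E|S)/P(E|¬S)], hence O(S) = O(S|E)/LR.
Posterior odds = 0.187/(1−0.187) = 0.2300. LR = 0.94/0.17 = 5.5294.
Prior odds = 0.2300/5.5294 = 0.0416, so P(S) = 0.0416/(1+0.0416) ≈ 0.04.

P(S) = 0.04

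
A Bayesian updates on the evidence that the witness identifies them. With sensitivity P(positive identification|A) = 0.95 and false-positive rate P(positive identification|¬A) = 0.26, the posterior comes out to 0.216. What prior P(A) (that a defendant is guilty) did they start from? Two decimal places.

Bayes' rule in odds form gives O(A|E) = O(A)·[P(E|A)/P(E|¬A)], hence O(A) = O(A|E)/LR.
Posterior odds = 0.216/(1−0.216) = 0.2755. LR = 0.95/0.26 = 3.6538.
Prior odds = 0.2755/3.6538 = 0.0754, so P(A) = 0.0754/(1+0.0754) ≈ 0.07.

P(A) = 0.07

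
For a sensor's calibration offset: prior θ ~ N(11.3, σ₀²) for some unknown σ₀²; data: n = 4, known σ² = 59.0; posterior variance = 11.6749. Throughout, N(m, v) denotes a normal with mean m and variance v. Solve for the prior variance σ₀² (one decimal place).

For the Normal–Normal model with known σ², precisions add: τ_n = τ₀ + n/σ².
So 1/σ₀² = 1/11.6749 − 4/59.0 = 0.085654 − 0.067797 = 0.017857.
Hence σ₀² = 1/0.017857 ≈ 56.0.

σ₀² = 56.0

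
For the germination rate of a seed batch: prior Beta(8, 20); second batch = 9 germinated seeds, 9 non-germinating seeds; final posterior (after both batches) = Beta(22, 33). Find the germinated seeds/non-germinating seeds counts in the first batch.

5 germinated seeds and 4 non-germinating seeds

Because Beta–binomial updating is additive in the counts, the combined data contributed (α_post−α_prior, β_post−β_prior) successes and failures.
Total across both batches: 22−8=14 germinated seeds, 33−20=13 non-germinating seeds.
Subtract the second batch: 14−9=5 germinated seeds and 13−9=4 non-germinating seeds.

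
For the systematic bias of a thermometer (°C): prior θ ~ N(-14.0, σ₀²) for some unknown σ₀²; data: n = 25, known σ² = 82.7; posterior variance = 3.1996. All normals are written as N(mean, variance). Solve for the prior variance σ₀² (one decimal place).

Posterior precision equals prior precision plus data precision: 1/σ_n² = 1/σ₀² + n/σ².
So 1/σ₀² = 1/3.1996 − 25/82.7 = 0.312539 − 0.302297 = 0.010242.
Hence σ₀² = 1/0.010242 ≈ 97.6.

σ₀² = 97.6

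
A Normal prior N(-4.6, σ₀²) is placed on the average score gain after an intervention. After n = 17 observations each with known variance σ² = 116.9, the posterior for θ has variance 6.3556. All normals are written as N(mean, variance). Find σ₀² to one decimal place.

σ₀² = 83.9

Posterior precision equals prior precision plus data precision: 1/σ_n² = 1/σ₀² + n/σ².
So 1/σ₀² = 1/6.3556 − 17/116.9 = 0.157342 − 0.145423 = 0.011919.
Hence σ₀² = 1/0.011919 ≈ 83.9.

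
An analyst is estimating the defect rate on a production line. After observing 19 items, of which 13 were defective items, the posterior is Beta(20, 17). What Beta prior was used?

Beta(7, 11)

Under Beta–binomial conjugacy the posterior parameters are (α+s, β+f).
So α = 20 − 13 = 7 and β = 17 − 6 = 11.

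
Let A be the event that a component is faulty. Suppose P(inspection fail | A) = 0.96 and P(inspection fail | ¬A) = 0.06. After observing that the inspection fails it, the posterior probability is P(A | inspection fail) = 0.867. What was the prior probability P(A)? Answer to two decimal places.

P(A) = 0.29

In odds form, posterior odds = prior odds × likelihood ratio, so prior odds = posterior odds ÷ LR.
Posterior odds = 0.867/(1−0.867) = 6.5188. LR = 0.96/0.06 = 16.0000.
Prior odds = 6.5188/16.0000 = 0.4074, so P(A) = 0.4074/(1+0.4074) ≈ 0.29.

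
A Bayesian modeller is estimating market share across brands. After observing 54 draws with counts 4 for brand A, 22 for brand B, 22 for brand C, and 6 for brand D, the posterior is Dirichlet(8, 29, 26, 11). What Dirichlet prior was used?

For a Dirichlet(α) prior with multinomial counts c, the posterior is Dirichlet(α + c) componentwise.
Subtract each count from the matching posterior parameter: 8−4=4, 29−22=7, 26−22=4, 11−6=5.

Dirichlet(4, 7, 4, 5)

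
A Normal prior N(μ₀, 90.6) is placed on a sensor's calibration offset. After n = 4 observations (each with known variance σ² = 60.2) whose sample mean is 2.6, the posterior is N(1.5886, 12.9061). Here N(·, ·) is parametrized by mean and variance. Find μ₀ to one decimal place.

μ₀ = -4.5

The posterior mean is a precision-weighted average: μ_n = (τ₀μ₀ + τ_data·x̄)/(τ₀+τ_data), with τ₀=1/σ₀² and τ_data=n/σ².
Here τ₀ = 1/90.6 = 0.011038 and τ_data = 4/60.2 = 0.066445, so τ_n = 0.077483.
Rearranging for μ₀: μ₀ = (μ_n·τ_n − τ_data·x̄)/τ₀ = (1.5886·0.077483 − 0.066445·2.6) / 0.011038 = -0.049668/0.011038 ≈ -4.5.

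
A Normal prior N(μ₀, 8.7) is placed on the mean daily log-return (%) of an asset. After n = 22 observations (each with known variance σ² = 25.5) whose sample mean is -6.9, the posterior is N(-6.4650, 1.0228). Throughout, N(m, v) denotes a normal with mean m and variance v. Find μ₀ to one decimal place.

The posterior mean is a precision-weighted average: μ_n = (τ₀μ₀ + τ_data·x̄)/(τ₀+τ_data), with τ₀=1/σ₀² and τ_data=n/σ².
Here τ₀ = 1/8.7 = 0.114943 and τ_data = 22/25.5 = 0.862745, so τ_n = 0.977688.
Rearranging for μ₀: μ₀ = (μ_n·τ_n − τ_data·x̄)/τ₀ = (-6.4650·0.977688 − 0.862745·-6.9) / 0.114943 = -0.367812/0.114943 ≈ -3.2.

μ₀ = -3.2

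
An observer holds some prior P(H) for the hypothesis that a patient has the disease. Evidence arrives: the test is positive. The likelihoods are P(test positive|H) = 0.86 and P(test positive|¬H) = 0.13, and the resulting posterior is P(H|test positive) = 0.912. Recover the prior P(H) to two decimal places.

P(H) = 0.61

In odds form, posterior odds = prior odds × likelihood ratio, so prior odds = posterior odds ÷ LR.
Posterior odds = 0.912/(1−0.912) = 10.3636. LR = 0.86/0.13 = 6.6154.
Prior odds = 10.3636/6.6154 = 1.5666, so P(H) = 1.5666/(1+1.5666) ≈ 0.61.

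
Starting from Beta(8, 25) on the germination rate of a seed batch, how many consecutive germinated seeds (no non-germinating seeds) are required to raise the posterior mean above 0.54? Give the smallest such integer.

After k germinated seeds and 0 non-germinating seeds the posterior is Beta(8+k, 25), with mean (8+k)/(8+25+k).
Set (8+k)/(33+k) > 0.54 and solve: k > (0.54·33 − 8)/(1 − 0.54) = 21.348.
The smallest integer exceeding 21.348 is 22, and checking k=22: (30)/(55) = 0.5455 > 0.54.

k = 22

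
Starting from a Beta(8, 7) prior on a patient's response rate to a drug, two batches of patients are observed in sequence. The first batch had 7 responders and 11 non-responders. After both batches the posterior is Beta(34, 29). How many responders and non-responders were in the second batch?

Sequential conjugate updates are equivalent to a single update on the pooled data, so total successes = posterior α − prior α and total failures = posterior β − prior β.
Total across both batches: 34−8=26 responders, 29−7=22 non-responders.
Subtract the first batch: 26−7=19 responders and 22−11=11 non-responders.

19 responders and 11 non-responders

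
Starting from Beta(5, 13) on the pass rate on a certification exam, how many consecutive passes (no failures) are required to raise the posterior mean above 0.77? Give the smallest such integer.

After k passes and 0 failures the posterior is Beta(5+k, 13), with mean (5+k)/(5+13+k).
Set (5+k)/(18+k) > 0.77 and solve: k > (0.77·18 − 5)/(1 − 0.77) = 38.522.
The smallest integer exceeding 38.522 is 39.

k = 39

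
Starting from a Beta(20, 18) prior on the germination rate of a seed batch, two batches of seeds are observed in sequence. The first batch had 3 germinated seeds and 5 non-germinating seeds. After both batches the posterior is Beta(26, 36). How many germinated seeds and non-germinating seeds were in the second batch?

Because Beta–binomial updating is additive in the counts, the combined data contributed (α_post−α_prior, β_post−β_prior) successes and failures.
Total across both batches: 26−20=6 germinated seeds, 36−18=18 non-germinating seeds.
Subtract the first batch: 6−3=3 germinated seeds and 18−5=13 non-germinating seeds.

3 germinated seeds and 13 non-germinating seeds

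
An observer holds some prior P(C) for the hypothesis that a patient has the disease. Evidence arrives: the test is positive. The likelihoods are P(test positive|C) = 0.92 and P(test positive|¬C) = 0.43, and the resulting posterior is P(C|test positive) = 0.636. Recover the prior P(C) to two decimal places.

P(C) = 0.45

In odds form, posterior odds = prior odds × likelihood ratio, so prior odds = posterior odds ÷ LR.
Posterior odds = 0.636/(1−0.636) = 1.7473. LR = 0.92/0.43 = 2.1395.
Prior odds = 1.7473/2.1395 = 0.8167, so P(C) = 0.8167/(1+0.8167) ≈ 0.45.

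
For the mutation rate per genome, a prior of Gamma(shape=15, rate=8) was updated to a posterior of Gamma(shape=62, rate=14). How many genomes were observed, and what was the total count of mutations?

n = 6 genomes with total 47 mutations

A Gamma(α, β) prior (rate parametrization) on a Poisson rate with n observations summing to S gives posterior Gamma(α+S, β+n).
Matching: Σxᵢ = 62 − 15 = 47 and n = 14 − 8 = 6.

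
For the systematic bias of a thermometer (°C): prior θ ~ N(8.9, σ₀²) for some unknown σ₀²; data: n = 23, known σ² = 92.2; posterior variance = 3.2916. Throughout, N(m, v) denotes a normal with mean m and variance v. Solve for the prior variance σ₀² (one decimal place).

σ₀² = 18.4

For the Normal–Normal model with known σ², precisions add: τ_n = τ₀ + n/σ².
So 1/σ₀² = 1/3.2916 − 23/92.2 = 0.303804 − 0.249458 = 0.054346.
Hence σ₀² = 1/0.054346 ≈ 18.4.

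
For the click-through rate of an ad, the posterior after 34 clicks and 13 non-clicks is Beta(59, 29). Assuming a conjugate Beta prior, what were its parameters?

Beta(25, 16)

A Beta(a, b) prior with s successes and f failures in binomial data gives a Beta(a+s, b+f) posterior.
Subtract the data counts: 59−34=25, 29−13=16.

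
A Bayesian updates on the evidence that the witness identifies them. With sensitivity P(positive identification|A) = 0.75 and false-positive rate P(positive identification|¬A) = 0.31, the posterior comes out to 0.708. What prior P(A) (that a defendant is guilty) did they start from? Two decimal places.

Bayes' rule in odds form gives O(A|E) = O(A)·[P(E|A)/P(E|¬A)], hence O(A) = O(A|E)/LR.
Posterior odds = 0.708/(1−0.708) = 2.4247. LR = 0.75/0.31 = 2.4194.
Prior odds = 2.4247/2.4194 = 1.0022, so P(A) = 1.0022/(1+1.0022) ≈ 0.50.

P(A) = 0.50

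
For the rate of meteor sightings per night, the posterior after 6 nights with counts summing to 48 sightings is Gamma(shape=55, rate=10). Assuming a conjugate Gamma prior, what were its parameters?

Gamma(shape=7, rate=4)

A Gamma(α, β) prior (rate parametrization) on a Poisson rate with n observations summing to S gives posterior Gamma(α+S, β+n).
So α = 55 − 48 = 7 and β = 10 − 6 = 4.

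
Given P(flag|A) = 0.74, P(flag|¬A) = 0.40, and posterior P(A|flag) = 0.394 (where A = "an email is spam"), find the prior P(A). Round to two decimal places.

In odds form, posterior odds = prior odds × likelihood ratio, so prior odds = posterior odds ÷ LR.
Posterior odds = 0.394/(1−0.394) = 0.6502. LR = 0.74/0.40 = 1.8500.
Prior odds = 0.6502/1.8500 = 0.3515, so P(A) = 0.3515/(1+0.3515) ≈ 0.26.

P(A) = 0.26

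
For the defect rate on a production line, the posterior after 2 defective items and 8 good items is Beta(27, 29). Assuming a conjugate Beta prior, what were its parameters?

Beta(25, 21)

Under Beta–binomial conjugacy the posterior parameters are (a+s, b+f).
So a = 27 − 2 = 25 and b = 29 − 8 = 21.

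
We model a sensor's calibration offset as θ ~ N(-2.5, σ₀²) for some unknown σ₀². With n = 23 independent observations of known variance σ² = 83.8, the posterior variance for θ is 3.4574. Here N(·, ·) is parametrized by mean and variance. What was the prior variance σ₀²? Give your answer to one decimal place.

Posterior precision equals prior precision plus data precision: 1/σ_n² = 1/σ₀² + n/σ².
So 1/σ₀² = 1/3.4574 − 23/83.8 = 0.289235 − 0.274463 = 0.014772.
Hence σ₀² = 1/0.014772 ≈ 67.7.

σ₀² = 67.7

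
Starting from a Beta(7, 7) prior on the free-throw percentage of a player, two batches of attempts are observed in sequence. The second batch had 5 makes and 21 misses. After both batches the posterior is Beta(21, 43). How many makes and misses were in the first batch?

Sequential conjugate updates are equivalent to a single update on the pooled data, so total successes = posterior α − prior α and total failures = posterior β − prior β.
Total across both batches: 21−7=14 makes, 43−7=36 misses.
Subtract the second batch: 14−5=9 makes and 36−21=15 misses.

9 makes and 15 misses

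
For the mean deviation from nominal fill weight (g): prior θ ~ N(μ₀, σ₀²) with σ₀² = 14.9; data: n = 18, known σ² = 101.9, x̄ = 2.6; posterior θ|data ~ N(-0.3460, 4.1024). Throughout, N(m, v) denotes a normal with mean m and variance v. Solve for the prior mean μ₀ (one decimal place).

μ₀ = -8.1

The posterior mean is a precision-weighted average: μ_n = (τ₀μ₀ + τ_data·x̄)/(τ₀+τ_data), with τ₀=1/σ₀² and τ_data=n/σ².
Here τ₀ = 1/14.9 = 0.067114 and τ_data = 18/101.9 = 0.176644, so τ_n = 0.243758.
Rearranging for μ₀: μ₀ = (μ_n·τ_n − τ_data·x̄)/τ₀ = (-0.3460·0.243758 − 0.176644·2.6) / 0.067114 = -0.543615/0.067114 ≈ -8.1.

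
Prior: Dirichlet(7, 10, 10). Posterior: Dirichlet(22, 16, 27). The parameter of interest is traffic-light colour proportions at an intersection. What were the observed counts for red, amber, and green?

counts (15, 6, 17)

For a Dirichlet(α) prior with multinomial counts c, the posterior is Dirichlet(α + c) componentwise.
Counts are posterior − prior componentwise: 22−7=15, 16−10=6, 27−10=17.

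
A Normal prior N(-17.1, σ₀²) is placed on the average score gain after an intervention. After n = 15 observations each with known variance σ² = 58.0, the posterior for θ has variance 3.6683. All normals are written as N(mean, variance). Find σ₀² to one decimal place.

Posterior precision equals prior precision plus data precision: 1/σ_n² = 1/σ₀² + n/σ².
So 1/σ₀² = 1/3.6683 − 15/58.0 = 0.272606 − 0.258621 = 0.013985.
Hence σ₀² = 1/0.013985 ≈ 71.5.

σ₀² = 71.5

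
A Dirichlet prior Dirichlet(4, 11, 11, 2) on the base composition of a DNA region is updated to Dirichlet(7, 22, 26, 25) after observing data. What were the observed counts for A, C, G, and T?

For a Dirichlet(α) prior with multinomial counts c, the posterior is Dirichlet(α + c) componentwise.
Counts are posterior − prior componentwise: 7−4=3, 22−11=11, 26−11=15, 25−2=23.

counts (3, 11, 15, 23)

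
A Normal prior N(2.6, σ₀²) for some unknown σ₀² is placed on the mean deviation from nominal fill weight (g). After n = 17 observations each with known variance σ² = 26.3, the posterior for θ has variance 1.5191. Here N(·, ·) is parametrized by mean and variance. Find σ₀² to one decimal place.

σ₀² = 84.1

For the Normal–Normal model with known σ², precisions add: τ_n = τ₀ + n/σ².
So 1/σ₀² = 1/1.5191 − 17/26.3 = 0.658285 − 0.646388 = 0.011897.
Hence σ₀² = 1/0.011897 ≈ 84.1.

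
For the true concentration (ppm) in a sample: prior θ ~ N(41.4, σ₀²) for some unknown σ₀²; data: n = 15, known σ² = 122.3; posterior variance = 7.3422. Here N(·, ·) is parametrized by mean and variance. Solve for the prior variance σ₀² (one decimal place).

For the Normal–Normal model with known σ², precisions add: τ_n = τ₀ + n/σ².
So 1/σ₀² = 1/7.3422 − 15/122.3 = 0.136199 − 0.122649 = 0.013550.
Hence σ₀² = 1/0.013550 ≈ 73.8.

σ₀² = 73.8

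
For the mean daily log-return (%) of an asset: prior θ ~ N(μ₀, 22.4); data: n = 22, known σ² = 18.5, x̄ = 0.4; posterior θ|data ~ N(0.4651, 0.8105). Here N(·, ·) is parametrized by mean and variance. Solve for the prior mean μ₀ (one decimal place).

With known observation variance, the Normal–Normal posterior has precision τ_n = τ₀ + n/σ² and mean μ_n = (τ₀μ₀ + (n/σ²)x̄)/τ_n.
Here τ₀ = 1/22.4 = 0.044643 and τ_data = 22/18.5 = 1.189189, so τ_n = 1.233832.
Rearranging for μ₀: μ₀ = (μ_n·τ_n − τ_data·x̄)/τ₀ = (0.4651·1.233832 − 1.189189·0.4) / 0.044643 = 0.098180/0.044643 ≈ 2.2.

μ₀ = 2.2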